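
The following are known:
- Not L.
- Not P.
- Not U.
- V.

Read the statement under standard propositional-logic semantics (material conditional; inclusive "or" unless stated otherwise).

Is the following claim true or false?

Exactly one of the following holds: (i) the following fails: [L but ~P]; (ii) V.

Parsed as not (L and not P) xor V

not P = not False = True
L and not P = False and True = False
not (L and not P) = not False = True
not (L and not P) xor V = True xor True = False

false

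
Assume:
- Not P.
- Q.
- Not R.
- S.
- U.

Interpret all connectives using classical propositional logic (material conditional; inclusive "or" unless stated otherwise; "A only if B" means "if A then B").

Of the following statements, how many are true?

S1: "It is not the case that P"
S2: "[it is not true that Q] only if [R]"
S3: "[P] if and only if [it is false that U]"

S1: This is ~P.

~P = ~F = T
Hence S1 is true.

S2: This is ~Q -> R.

~Q = ~T = F
~Q -> R = F -> F = T
So S2 is true.

S3: Parsed as P <-> ~U

~U = ~T = F
P <-> ~U = F <-> F = T
So S3 is true.

Count: 3.

3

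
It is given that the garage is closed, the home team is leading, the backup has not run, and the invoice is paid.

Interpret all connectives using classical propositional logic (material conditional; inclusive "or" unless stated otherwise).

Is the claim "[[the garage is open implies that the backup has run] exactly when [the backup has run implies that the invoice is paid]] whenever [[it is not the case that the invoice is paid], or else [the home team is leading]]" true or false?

The statement is true.

Let S = "the invoice is paid" (T), Q = "the home team is leading" (T), P = "the garage is closed" (T), R = "the backup has run" (F).
Formalization: (~S | Q) -> ((~P -> R) <-> (R -> S))

~S = ~T = F
~S | Q = F | T = T
~P = ~T = F
~P -> R = F -> F = T
R -> S = F -> T = T
(~P -> R) <-> (R -> S) = T <-> T = T
(~S | Q) -> ((~P -> R) <-> (R -> S)) = T -> T = T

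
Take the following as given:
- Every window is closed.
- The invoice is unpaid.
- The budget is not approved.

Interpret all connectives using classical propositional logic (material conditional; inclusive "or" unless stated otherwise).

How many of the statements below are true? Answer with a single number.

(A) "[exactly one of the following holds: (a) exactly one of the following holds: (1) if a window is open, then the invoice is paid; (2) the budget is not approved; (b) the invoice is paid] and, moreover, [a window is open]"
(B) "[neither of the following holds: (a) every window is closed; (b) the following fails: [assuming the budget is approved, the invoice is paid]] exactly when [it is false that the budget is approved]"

Let W = "a window is open" (F), Q = "the invoice is paid" (F), L = "the budget is approved" (F).

(A): Formalization: (((W -> Q) xor ~L) xor Q) & W

W -> Q = F -> F = T
~L = ~F = T
(W -> Q) xor ~L = T xor T = F
((W -> Q) xor ~L) xor Q = F xor F = F
(((W -> Q) xor ~L) xor Q) & W = F & F = F
So (A) is false.

(B): In symbols: (~W nor ~(L -> Q)) <-> ~L

~W = ~F = T
L -> Q = F -> F = T
~(L -> Q) = ~T = F
~W nor ~(L -> Q) = T nor F = F
~L = ~F = T
(~W nor ~(L -> Q)) <-> ~L = F <-> T = F
Thus (B) is false.

0 of the 2 statements are true (none).

0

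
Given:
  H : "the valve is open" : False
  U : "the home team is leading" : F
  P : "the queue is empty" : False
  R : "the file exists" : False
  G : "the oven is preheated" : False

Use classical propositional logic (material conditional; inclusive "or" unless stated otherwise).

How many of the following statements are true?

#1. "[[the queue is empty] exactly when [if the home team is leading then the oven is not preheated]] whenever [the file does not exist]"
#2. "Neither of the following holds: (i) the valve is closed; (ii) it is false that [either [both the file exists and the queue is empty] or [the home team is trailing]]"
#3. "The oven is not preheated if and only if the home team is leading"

0

#1: In symbols: not R -> (P iff (U -> not G))

not R = not False = True
not G = not False = True
U -> not G = False -> True = True
P iff (U -> not G) = False iff True = False
not R -> (P iff (U -> not G)) = True -> False = False
So #1 is false.

#2: Parsed as not H nor not ((R and P) or not U)

not H = not False = True
R and P = False and False = False
not U = not False = True
(R and P) or not U = False or True = True
not ((R and P) or not U) = not True = False
not H nor not ((R and P) or not U) = True nor False = False
Hence #2 is false.

#3: Parsed as not G iff U

not G = not False = True
not G iff U = True iff False = False
Thus #3 is false.

0 of the 3 statements are true (none).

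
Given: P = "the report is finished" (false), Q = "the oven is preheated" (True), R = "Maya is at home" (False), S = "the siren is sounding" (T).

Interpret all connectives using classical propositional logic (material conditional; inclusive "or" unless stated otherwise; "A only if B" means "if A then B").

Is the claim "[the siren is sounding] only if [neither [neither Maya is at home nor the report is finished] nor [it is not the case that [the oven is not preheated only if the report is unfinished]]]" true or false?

Parsed as S → ((R ↓ P) ↓ ¬(¬Q → ¬P))

R ↓ P = F ↓ F = T
¬Q = ¬T = F
¬P = ¬F = T
¬Q → ¬P = F → T = T
¬(¬Q → ¬P) = ¬T = F
(R ↓ P) ↓ ¬(¬Q → ¬P) = T ↓ F = F
S → ((R ↓ P) ↓ ¬(¬Q → ¬P)) = T → F = F

The statement is false.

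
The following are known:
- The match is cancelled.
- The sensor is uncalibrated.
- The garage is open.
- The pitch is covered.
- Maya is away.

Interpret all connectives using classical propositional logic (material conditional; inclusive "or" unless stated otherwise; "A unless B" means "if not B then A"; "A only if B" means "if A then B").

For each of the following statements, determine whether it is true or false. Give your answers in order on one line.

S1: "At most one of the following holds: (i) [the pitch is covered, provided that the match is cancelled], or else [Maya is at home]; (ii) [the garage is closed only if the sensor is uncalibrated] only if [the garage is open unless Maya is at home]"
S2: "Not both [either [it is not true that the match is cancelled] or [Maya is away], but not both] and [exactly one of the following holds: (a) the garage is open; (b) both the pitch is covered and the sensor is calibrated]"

Let P = "the match is cancelled" (True), S = "the pitch is covered" (True), U = "Maya is at home" (False), R = "the garage is closed" (False), Q = "the sensor is calibrated" (False).

S1: In symbols: ((P -> S) or U) nand ((R -> not Q) -> (not R or U))

P -> S = True -> True = True
(P -> S) or U = True or False = True
not Q = not False = True
R -> not Q = False -> True = True
not R = not False = True
not R or U = True or False = True
(R -> not Q) -> (not R or U) = True -> True = True
((P -> S) or U) nand ((R -> not Q) -> (not R or U)) = True nand True = False
Thus S1 is false.

S2: Parsed as (not P xor not U) nand (not R xor (S and Q))

not P = not True = False
not U = not False = True
not P xor not U = False xor True = True
not R = not False = True
S and Q = True and False = False
not R xor (S and Q) = True xor False = True
(not P xor not U) nand (not R xor (S and Q)) = True nand True = False
Hence S2 is false.

S1 False, S2 False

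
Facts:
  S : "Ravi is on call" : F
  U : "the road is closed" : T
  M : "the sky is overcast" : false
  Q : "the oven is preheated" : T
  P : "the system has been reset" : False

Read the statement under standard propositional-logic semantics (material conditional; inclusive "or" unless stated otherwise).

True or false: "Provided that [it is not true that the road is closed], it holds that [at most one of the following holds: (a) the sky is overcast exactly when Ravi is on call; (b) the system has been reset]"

Values: U=T, M=F, S=F, P=F.
Parsed as ~U -> ((M <-> S) nand P)

~U = ~T = F
M <-> S = F <-> F = T
(M <-> S) nand P = T nand F = T
~U -> ((M <-> S) nand P) = F -> T = T

true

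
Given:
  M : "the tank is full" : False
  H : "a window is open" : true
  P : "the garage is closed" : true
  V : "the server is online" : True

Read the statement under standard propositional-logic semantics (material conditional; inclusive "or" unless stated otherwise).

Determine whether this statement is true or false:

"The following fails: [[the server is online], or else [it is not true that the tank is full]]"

Values: V=True, M=False.
Formalization: not (V or not M)

not M = not False = True
V or not M = True or True = True
not (V or not M) = not True = False

false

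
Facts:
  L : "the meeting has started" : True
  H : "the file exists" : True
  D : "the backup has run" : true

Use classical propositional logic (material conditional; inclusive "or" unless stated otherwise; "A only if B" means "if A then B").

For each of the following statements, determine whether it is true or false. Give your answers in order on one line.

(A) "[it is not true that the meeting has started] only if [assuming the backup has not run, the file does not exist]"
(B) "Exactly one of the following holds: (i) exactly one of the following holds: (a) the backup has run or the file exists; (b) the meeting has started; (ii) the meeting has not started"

(A): In symbols: not L -> (not D -> not H)

not L = not True = False
not D = not True = False
not H = not True = False
not D -> not H = False -> False = True
not L -> (not D -> not H) = False -> True = True
Thus (A) is true.

(B): In symbols: ((D or H) xor L) xor not L

D or H = True or True = True
(D or H) xor L = True xor True = False
not L = not True = False
((D or H) xor L) xor not L = False xor False = False
So (B) is false.

(A) True, (B) False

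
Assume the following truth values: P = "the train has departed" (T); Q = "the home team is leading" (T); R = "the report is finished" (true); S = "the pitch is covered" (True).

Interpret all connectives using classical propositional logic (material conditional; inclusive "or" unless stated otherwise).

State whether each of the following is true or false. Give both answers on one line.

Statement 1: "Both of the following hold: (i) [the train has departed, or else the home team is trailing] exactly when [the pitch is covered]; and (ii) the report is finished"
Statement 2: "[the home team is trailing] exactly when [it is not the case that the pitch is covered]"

Statement 1: This is ((P ∨ ¬Q) ↔ S) ∧ R.

¬Q = ¬T = F
P ∨ ¬Q = T ∨ F = T
(P ∨ ¬Q) ↔ S = T ↔ T = T
((P ∨ ¬Q) ↔ S) ∧ R = T ∧ T = T
Thus Statement 1 is true.

Statement 2: In symbols: ¬Q ↔ ¬S

¬Q = ¬T = F
¬S = ¬T = F
¬Q ↔ ¬S = F ↔ F = T
Thus Statement 2 is true.

Statement 1 true, Statement 2 true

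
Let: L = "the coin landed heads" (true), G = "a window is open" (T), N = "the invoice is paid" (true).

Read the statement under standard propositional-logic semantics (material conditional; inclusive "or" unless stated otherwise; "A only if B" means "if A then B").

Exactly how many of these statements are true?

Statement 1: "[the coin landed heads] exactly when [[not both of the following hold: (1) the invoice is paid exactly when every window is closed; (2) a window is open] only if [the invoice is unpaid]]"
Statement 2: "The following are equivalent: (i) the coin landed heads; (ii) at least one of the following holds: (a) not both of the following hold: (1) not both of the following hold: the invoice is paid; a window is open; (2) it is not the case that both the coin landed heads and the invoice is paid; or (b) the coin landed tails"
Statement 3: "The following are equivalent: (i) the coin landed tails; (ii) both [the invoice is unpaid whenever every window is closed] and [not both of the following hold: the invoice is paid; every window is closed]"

Statement 1: This is L ↔ (((N ↔ ¬G) ↑ G) → ¬N).

¬G = ¬T = F
N ↔ ¬G = T ↔ F = F
(N ↔ ¬G) ↑ G = F ↑ T = T
¬N = ¬T = F
((N ↔ ¬G) ↑ G) → ¬N = T → F = F
L ↔ (((N ↔ ¬G) ↑ G) → ¬N) = T ↔ F = F
Thus Statement 1 is false.

Statement 2: This is L ↔ (((N ↑ G) ↑ (L ↑ N)) ∨ ¬L).

N ↑ G = T ↑ T = F
L ↑ N = T ↑ T = F
(N ↑ G) ↑ (L ↑ N) = F ↑ F = T
¬L = ¬T = F
((N ↑ G) ↑ (L ↑ N)) ∨ ¬L = T ∨ F = T
L ↔ (((N ↑ G) ↑ (L ↑ N)) ∨ ¬L) = T ↔ T = T
Hence Statement 2 is true.

Statement 3: Parsed as ¬L ↔ ((¬G → ¬N) ∧ (N ↑ ¬G))

¬L = ¬T = F
¬G = ¬T = F
¬N = ¬T = F
¬G → ¬N = F → F = T
¬G = ¬T = F
N ↑ ¬G = T ↑ F = T
(¬G → ¬N) ∧ (N ↑ ¬G) = T ∧ T = T
¬L ↔ ((¬G → ¬N) ∧ (N ↑ ¬G)) = F ↔ T = F
So Statement 3 is false.

Count: 1.

1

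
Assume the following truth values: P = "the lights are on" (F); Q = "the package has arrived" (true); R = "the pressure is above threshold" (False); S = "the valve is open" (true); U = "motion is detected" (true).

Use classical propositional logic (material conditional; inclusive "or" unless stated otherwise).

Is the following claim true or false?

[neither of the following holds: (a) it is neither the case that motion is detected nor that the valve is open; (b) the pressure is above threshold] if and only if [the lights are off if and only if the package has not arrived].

false

This is ((U nor S) nor R) <-> (~P <-> ~Q).

U nor S = T nor T = F
(U nor S) nor R = F nor F = T
~P = ~F = T
~Q = ~T = F
~P <-> ~Q = T <-> F = F
((U nor S) nor R) <-> (~P <-> ~Q) = T <-> F = F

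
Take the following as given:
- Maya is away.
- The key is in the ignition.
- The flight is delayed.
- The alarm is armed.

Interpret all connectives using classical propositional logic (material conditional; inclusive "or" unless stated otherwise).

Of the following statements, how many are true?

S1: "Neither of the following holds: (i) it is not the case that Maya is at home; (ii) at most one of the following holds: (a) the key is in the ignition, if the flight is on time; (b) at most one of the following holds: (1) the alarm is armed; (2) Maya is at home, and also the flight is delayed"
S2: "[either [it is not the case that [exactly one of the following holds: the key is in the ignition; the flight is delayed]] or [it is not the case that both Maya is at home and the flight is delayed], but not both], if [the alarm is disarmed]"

Let Q = "Maya is at home" (F), K = "the flight is delayed" (T), V = "the key is in the ignition" (T), G = "the alarm is armed" (T).

S1: Parsed as ~Q nor ((~K -> V) nand (G nand (Q & K)))

~Q = ~F = T
~K = ~T = F
~K -> V = F -> T = T
Q & K = F & T = F
G nand (Q & K) = T nand F = T
(~K -> V) nand (G nand (Q & K)) = T nand T = F
~Q nor ((~K -> V) nand (G nand (Q & K))) = T nor F = F
Hence S1 is false.

S2: Formalization: ~G -> (~(V xor K) xor (Q nand K))

~G = ~T = F
V xor K = T xor T = F
~(V xor K) = ~F = T
Q nand K = F nand T = T
~(V xor K) xor (Q nand K) = T xor T = F
~G -> (~(V xor K) xor (Q nand K)) = F -> F = T
Thus S2 is true.

True statements: 1 (S2).

1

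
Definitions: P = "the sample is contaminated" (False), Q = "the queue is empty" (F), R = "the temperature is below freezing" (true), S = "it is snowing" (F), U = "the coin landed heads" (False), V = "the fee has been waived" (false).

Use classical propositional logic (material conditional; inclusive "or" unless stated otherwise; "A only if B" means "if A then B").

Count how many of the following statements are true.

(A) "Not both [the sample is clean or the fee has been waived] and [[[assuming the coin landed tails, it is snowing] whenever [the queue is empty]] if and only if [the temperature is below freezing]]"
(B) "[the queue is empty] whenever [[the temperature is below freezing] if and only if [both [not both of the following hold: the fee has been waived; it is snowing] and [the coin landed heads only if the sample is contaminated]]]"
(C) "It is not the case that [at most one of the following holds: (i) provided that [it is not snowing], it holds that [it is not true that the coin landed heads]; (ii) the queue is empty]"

(A): Formalization: (¬P ∨ V) ↑ ((Q → (¬U → S)) ↔ R)

¬P = ¬F = T
¬P ∨ V = T ∨ F = T
¬U = ¬F = T
¬U → S = T → F = F
Q → (¬U → S) = F → F = T
(Q → (¬U → S)) ↔ R = T ↔ T = T
(¬P ∨ V) ↑ ((Q → (¬U → S)) ↔ R) = T ↑ T = F
So (A) is false.

(B): Parsed as (R ↔ ((V ↑ S) ∧ (U → P))) → Q

V ↑ S = F ↑ F = T
U → P = F → F = T
(V ↑ S) ∧ (U → P) = T ∧ T = T
R ↔ ((V ↑ S) ∧ (U → P)) = T ↔ T = T
(R ↔ ((V ↑ S) ∧ (U → P))) → Q = T → F = F
So (B) is false.

(C): In symbols: ¬((¬S → ¬U) ↑ Q)

¬S = ¬F = T
¬U = ¬F = T
¬S → ¬U = T → T = T
(¬S → ¬U) ↑ Q = T ↑ F = T
¬((¬S → ¬U) ↑ Q) = ¬T = F
So (C) is false.

True statements: 0 (none).

0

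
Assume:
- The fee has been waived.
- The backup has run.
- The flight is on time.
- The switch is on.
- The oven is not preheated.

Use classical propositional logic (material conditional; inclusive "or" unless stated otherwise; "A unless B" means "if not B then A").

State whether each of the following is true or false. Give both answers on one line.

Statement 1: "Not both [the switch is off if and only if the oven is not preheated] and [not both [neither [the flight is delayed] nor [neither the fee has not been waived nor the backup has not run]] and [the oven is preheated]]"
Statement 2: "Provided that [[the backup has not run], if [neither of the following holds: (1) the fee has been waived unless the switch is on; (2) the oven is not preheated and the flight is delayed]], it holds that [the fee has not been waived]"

Let S = "the switch is on" (True), U = "the oven is preheated" (False), R = "the flight is delayed" (False), P = "the fee has been waived" (True), Q = "the backup has run" (True).

Statement 1: In symbols: (not S iff not U) nand ((R nor (not P nor not Q)) nand U)

not S = not True = False
not U = not False = True
not S iff not U = False iff True = False
not P = not True = False
not Q = not True = False
not P nor not Q = False nor False = True
R nor (not P nor not Q) = False nor True = False
(R nor (not P nor not Q)) nand U = False nand False = True
(not S iff not U) nand ((R nor (not P nor not Q)) nand U) = False nand True = True
Thus Statement 1 is true.

Statement 2: This is (((P or S) nor (not U and R)) -> not Q) -> not P.

P or S = True or True = True
not U = not False = True
not U and R = True and False = False
(P or S) nor (not U and R) = True nor False = False
not Q = not True = False
((P or S) nor (not U and R)) -> not Q = False -> False = True
not P = not True = False
(((P or S) nor (not U and R)) -> not Q) -> not P = True -> False = False
So Statement 2 is false.

Statement 1 T, Statement 2 F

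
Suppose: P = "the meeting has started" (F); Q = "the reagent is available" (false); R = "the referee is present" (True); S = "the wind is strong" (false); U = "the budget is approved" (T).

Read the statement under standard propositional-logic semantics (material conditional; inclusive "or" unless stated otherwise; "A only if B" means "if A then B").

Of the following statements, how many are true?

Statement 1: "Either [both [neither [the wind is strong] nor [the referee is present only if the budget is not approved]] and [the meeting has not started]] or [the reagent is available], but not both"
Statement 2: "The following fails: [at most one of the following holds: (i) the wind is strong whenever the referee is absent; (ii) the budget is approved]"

Statement 1: Formalization: ((S ↓ (R → ¬U)) ∧ ¬P) ⊕ Q

¬U = ¬T = F
R → ¬U = T → F = F
S ↓ (R → ¬U) = F ↓ F = T
¬P = ¬F = T
(S ↓ (R → ¬U)) ∧ ¬P = T ∧ T = T
((S ↓ (R → ¬U)) ∧ ¬P) ⊕ Q = T ⊕ F = T
So Statement 1 is true.

Statement 2: Parsed as ¬((¬R → S) ↑ U)

¬R = ¬T = F
¬R → S = F → F = T
(¬R → S) ↑ U = T ↑ T = F
¬((¬R → S) ↑ U) = ¬F = T
Hence Statement 2 is true.

Count: 2.

2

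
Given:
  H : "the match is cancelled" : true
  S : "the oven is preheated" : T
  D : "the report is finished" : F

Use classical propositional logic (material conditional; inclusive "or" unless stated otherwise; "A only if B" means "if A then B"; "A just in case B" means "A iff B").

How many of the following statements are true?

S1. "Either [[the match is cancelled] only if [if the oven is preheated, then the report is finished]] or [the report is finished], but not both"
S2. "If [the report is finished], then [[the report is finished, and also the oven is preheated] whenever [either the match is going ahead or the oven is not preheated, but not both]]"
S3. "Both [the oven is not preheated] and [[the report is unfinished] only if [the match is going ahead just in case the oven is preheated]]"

1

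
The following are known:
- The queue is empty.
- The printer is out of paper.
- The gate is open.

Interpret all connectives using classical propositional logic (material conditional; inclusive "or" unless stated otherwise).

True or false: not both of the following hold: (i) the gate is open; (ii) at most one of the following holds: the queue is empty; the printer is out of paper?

Let P = "the gate is open" (T), U = "the queue is empty" (T), L = "the printer has paper" (F).
This is P ↑ (U ↑ ¬L).

¬L = ¬F = T
U ↑ ¬L = T ↑ T = F
P ↑ (U ↑ ¬L) = T ↑ F = T

True.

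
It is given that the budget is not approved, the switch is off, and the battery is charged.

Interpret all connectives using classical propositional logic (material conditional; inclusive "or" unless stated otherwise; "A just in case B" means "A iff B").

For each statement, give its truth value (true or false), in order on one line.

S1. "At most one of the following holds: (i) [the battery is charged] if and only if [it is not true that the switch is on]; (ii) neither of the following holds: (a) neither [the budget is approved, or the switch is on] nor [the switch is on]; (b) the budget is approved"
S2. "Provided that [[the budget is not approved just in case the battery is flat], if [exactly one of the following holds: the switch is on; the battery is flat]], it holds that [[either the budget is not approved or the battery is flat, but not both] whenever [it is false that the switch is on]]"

Let D = "the battery is charged" (True), S = "the switch is on" (False), Q = "the budget is approved" (False).

S1: Formalization: (D iff not S) nand (((Q or S) nor S) nor Q)

not S = not False = True
D iff not S = True iff True = True
Q or S = False or False = False
(Q or S) nor S = False nor False = True
((Q or S) nor S) nor Q = True nor False = False
(D iff not S) nand (((Q or S) nor S) nor Q) = True nand False = True
Hence S1 is true.

S2: In symbols: ((S xor not D) -> (not Q iff not D)) -> (not S -> (not Q xor not D))

not D = not True = False
S xor not D = False xor False = False
not Q = not False = True
not D = not True = False
not Q iff not D = True iff False = False
(S xor not D) -> (not Q iff not D) = False -> False = True
not S = not False = True
not Q = not False = True
not D = not True = False
not Q xor not D = True xor False = True
not S -> (not Q xor not D) = True -> True = True
((S xor not D) -> (not Q iff not D)) -> (not S -> (not Q xor not D)) = True -> True = True
So S2 is true.

S1 true, S2 true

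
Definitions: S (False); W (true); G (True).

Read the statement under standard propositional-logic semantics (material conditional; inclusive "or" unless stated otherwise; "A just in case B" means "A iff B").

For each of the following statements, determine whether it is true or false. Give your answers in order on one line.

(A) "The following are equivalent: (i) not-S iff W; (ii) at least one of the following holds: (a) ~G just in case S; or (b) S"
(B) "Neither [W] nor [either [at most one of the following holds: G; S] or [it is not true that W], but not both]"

(A) T; (B) F

(A): In symbols: (¬S ↔ W) ↔ ((¬G ↔ S) ∨ S)

¬S = ¬F = T
¬S ↔ W = T ↔ T = T
¬G = ¬T = F
¬G ↔ S = F ↔ F = T
(¬G ↔ S) ∨ S = T ∨ F = T
(¬S ↔ W) ↔ ((¬G ↔ S) ∨ S) = T ↔ T = T
Hence (A) is true.

(B): Parsed as W ↓ ((G ↑ S) ⊕ ¬W)

G ↑ S = T ↑ F = T
¬W = ¬T = F
(G ↑ S) ⊕ ¬W = T ⊕ F = T
W ↓ ((G ↑ S) ⊕ ¬W) = T ↓ T = F
Thus (B) is false.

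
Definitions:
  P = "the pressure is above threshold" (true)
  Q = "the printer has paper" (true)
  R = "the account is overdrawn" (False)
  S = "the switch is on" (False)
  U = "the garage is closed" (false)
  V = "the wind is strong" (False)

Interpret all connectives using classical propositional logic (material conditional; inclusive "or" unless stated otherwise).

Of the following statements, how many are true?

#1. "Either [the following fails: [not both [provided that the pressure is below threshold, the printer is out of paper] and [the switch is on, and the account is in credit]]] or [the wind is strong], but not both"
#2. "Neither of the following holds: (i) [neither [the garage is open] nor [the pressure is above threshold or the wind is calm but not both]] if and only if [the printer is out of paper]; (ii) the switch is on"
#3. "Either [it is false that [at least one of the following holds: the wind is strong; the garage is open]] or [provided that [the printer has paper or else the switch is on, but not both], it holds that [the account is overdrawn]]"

0

#1: Formalization: ~((~P -> ~Q) nand (S & ~R)) xor V

~P = ~T = F
~Q = ~T = F
~P -> ~Q = F -> F = T
~R = ~F = T
S & ~R = F & T = F
(~P -> ~Q) nand (S & ~R) = T nand F = T
~((~P -> ~Q) nand (S & ~R)) = ~T = F
~((~P -> ~Q) nand (S & ~R)) xor V = F xor F = F
Hence #1 is false.

#2: In symbols: ((~U nor (P xor ~V)) <-> ~Q) nor S

~U = ~F = T
~V = ~F = T
P xor ~V = T xor T = F
~U nor (P xor ~V) = T nor F = F
~Q = ~T = F
(~U nor (P xor ~V)) <-> ~Q = F <-> F = T
((~U nor (P xor ~V)) <-> ~Q) nor S = T nor F = F
Hence #2 is false.

#3: Formalization: ~(V | ~U) | ((Q xor S) -> R)

~U = ~F = T
V | ~U = F | T = T
~(V | ~U) = ~T = F
Q xor S = T xor F = T
(Q xor S) -> R = T -> F = F
~(V | ~U) | ((Q xor S) -> R) = F | F = F
So #3 is false.

True statements: 0 (none).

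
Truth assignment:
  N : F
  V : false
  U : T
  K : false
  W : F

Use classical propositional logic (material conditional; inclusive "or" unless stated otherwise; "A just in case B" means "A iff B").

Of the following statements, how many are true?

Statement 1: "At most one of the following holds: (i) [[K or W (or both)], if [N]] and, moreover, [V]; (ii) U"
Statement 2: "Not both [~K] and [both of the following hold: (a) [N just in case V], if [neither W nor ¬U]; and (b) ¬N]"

Statement 1: This is ((N -> (K | W)) & V) nand U.

K | W = F | F = F
N -> (K | W) = F -> F = T
(N -> (K | W)) & V = T & F = F
((N -> (K | W)) & V) nand U = F nand T = T
Hence Statement 1 is true.

Statement 2: Formalization: ~K nand (((W nor ~U) -> (N <-> V)) & ~N)

~K = ~F = T
~U = ~T = F
W nor ~U = F nor F = T
N <-> V = F <-> F = T
(W nor ~U) -> (N <-> V) = T -> T = T
~N = ~F = T
((W nor ~U) -> (N <-> V)) & ~N = T & T = T
~K nand (((W nor ~U) -> (N <-> V)) & ~N) = T nand T = F
Hence Statement 2 is false.

Count: 1.

1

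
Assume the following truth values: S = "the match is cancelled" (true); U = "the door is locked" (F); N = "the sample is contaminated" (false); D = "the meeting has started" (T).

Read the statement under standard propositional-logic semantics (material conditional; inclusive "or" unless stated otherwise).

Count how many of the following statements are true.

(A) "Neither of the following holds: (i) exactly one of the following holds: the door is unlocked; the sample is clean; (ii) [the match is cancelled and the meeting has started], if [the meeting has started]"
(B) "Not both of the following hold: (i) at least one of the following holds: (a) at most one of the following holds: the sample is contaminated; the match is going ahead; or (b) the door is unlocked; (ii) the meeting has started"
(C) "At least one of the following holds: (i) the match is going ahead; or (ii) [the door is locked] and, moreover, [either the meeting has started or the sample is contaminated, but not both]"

(A): This is (¬U ⊕ ¬N) ↓ (D → (S ∧ D)).

¬U = ¬F = T
¬N = ¬F = T
¬U ⊕ ¬N = T ⊕ T = F
S ∧ D = T ∧ T = T
D → (S ∧ D) = T → T = T
(¬U ⊕ ¬N) ↓ (D → (S ∧ D)) = F ↓ T = F
So (A) is false.

(B): Formalization: ((N ↑ ¬S) ∨ ¬U) ↑ D

¬S = ¬T = F
N ↑ ¬S = F ↑ F = T
¬U = ¬F = T
(N ↑ ¬S) ∨ ¬U = T ∨ T = T
((N ↑ ¬S) ∨ ¬U) ↑ D = T ↑ T = F
Thus (B) is false.

(C): This is ¬S ∨ (U ∧ (D ⊕ N)).

¬S = ¬T = F
D ⊕ N = T ⊕ F = T
U ∧ (D ⊕ N) = F ∧ T = F
¬S ∨ (U ∧ (D ⊕ N)) = F ∨ F = F
Hence (C) is false.

Count: 0.

0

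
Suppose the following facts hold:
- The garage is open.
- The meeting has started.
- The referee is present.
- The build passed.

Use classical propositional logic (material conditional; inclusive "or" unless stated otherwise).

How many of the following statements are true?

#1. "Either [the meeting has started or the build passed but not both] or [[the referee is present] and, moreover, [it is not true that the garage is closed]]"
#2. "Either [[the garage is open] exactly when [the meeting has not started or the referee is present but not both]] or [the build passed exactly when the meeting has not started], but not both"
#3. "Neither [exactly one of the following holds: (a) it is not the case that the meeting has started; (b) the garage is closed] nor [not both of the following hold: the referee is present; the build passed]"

3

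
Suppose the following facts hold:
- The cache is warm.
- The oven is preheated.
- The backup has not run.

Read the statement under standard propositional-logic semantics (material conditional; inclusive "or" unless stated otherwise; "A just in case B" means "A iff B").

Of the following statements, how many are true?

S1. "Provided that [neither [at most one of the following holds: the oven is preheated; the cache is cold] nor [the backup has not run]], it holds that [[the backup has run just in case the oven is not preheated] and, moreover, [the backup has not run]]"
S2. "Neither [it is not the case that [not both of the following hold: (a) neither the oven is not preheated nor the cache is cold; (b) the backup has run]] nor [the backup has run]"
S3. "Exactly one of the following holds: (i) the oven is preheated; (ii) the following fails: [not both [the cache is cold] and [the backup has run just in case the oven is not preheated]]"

3

Let Q = "the oven is preheated" (T), P = "the cache is warm" (T), R = "the backup has run" (F).

S1: This is ((Q ↑ ¬P) ↓ ¬R) → ((R ↔ ¬Q) ∧ ¬R).

¬P = ¬T = F
Q ↑ ¬P = T ↑ F = T
¬R = ¬F = T
(Q ↑ ¬P) ↓ ¬R = T ↓ T = F
¬Q = ¬T = F
R ↔ ¬Q = F ↔ F = T
¬R = ¬F = T
(R ↔ ¬Q) ∧ ¬R = T ∧ T = T
((Q ↑ ¬P) ↓ ¬R) → ((R ↔ ¬Q) ∧ ¬R) = F → T = T
Hence S1 is true.

S2: This is ¬((¬Q ↓ ¬P) ↑ R) ↓ R.

¬Q = ¬T = F
¬P = ¬T = F
¬Q ↓ ¬P = F ↓ F = T
(¬Q ↓ ¬P) ↑ R = T ↑ F = T
¬((¬Q ↓ ¬P) ↑ R) = ¬T = F
¬((¬Q ↓ ¬P) ↑ R) ↓ R = F ↓ F = T
Hence S2 is true.

S3: Parsed as Q ⊕ ¬(¬P ↑ (R ↔ ¬Q))

¬P = ¬T = F
¬Q = ¬T = F
R ↔ ¬Q = F ↔ F = T
¬P ↑ (R ↔ ¬Q) = F ↑ T = T
¬(¬P ↑ (R ↔ ¬Q)) = ¬T = F
Q ⊕ ¬(¬P ↑ (R ↔ ¬Q)) = T ⊕ F = T
Hence S3 is true.

True statements: 3 (S1, S2, S3).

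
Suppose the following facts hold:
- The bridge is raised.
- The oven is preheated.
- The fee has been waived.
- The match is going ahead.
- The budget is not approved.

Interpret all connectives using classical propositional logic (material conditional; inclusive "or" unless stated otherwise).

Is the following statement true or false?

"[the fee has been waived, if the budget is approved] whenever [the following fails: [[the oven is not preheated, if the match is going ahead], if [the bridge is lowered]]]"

The statement is true.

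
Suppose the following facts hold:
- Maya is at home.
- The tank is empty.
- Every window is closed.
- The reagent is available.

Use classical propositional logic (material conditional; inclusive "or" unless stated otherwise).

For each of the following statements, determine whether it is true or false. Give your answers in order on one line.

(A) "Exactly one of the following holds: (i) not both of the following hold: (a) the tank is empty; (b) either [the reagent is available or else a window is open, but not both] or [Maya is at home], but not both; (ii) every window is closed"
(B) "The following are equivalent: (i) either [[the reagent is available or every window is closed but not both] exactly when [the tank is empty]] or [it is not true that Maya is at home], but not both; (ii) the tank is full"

(A) F, (B) T

Let Q = "the tank is full" (F), S = "the reagent is available" (T), R = "a window is open" (F), P = "Maya is at home" (T).

(A): Formalization: (~Q nand ((S xor R) xor P)) xor ~R

~Q = ~F = T
S xor R = T xor F = T
(S xor R) xor P = T xor T = F
~Q nand ((S xor R) xor P) = T nand F = T
~R = ~F = T
(~Q nand ((S xor R) xor P)) xor ~R = T xor T = F
Thus (A) is false.

(B): Parsed as (((S xor ~R) <-> ~Q) xor ~P) <-> Q

~R = ~F = T
S xor ~R = T xor T = F
~Q = ~F = T
(S xor ~R) <-> ~Q = F <-> T = F
~P = ~T = F
((S xor ~R) <-> ~Q) xor ~P = F xor F = F
(((S xor ~R) <-> ~Q) xor ~P) <-> Q = F <-> F = T
Thus (B) is true.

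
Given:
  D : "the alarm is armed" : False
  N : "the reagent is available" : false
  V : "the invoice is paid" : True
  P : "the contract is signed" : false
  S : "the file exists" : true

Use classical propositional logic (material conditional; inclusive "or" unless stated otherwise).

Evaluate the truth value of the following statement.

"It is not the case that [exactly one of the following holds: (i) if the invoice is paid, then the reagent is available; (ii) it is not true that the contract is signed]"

false

Parsed as ~((V -> N) xor ~P)

V -> N = T -> F = F
~P = ~F = T
(V -> N) xor ~P = F xor T = T
~((V -> N) xor ~P) = ~T = F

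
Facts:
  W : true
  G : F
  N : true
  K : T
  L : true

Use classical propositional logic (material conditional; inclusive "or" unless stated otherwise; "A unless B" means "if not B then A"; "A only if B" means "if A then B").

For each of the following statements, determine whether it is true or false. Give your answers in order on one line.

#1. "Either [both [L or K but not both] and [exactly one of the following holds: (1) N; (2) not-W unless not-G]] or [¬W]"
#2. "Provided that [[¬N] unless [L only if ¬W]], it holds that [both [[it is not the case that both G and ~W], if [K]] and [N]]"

#1 false / #2 true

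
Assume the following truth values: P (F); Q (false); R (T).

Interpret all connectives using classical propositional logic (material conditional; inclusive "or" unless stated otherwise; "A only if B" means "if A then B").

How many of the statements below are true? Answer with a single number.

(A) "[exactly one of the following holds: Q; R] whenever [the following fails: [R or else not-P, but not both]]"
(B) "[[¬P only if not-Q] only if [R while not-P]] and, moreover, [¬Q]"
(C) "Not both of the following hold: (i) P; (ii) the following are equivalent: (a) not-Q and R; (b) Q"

3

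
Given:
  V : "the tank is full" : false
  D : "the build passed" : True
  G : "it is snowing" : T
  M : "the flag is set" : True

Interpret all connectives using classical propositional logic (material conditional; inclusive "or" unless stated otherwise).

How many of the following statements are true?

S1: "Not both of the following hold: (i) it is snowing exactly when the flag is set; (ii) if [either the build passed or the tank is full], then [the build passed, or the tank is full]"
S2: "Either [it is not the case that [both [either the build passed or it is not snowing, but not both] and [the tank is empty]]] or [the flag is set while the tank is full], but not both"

S1: This is (G iff M) nand ((D or V) -> (D or V)).

G iff M = True iff True = True
D or V = True or False = True
D or V = True or False = True
(D or V) -> (D or V) = True -> True = True
(G iff M) nand ((D or V) -> (D or V)) = True nand True = False
Thus S1 is false.

S2: Formalization: not ((D xor not G) and not V) xor (M and V)

not G = not True = False
D xor not G = True xor False = True
not V = not False = True
(D xor not G) and not V = True and True = True
not ((D xor not G) and not V) = not True = False
M and V = True and False = False
not ((D xor not G) and not V) xor (M and V) = False xor False = False
Hence S2 is false.

True statements: 0 (none).

0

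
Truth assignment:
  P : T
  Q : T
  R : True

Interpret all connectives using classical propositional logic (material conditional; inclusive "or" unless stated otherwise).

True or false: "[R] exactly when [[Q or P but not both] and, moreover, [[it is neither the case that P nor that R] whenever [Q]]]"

False

Values: R=T, Q=T, P=T.
In symbols: R <-> ((Q xor P) & (Q -> (P nor R)))

Q xor P = T xor T = F
P nor R = T nor T = F
Q -> (P nor R) = T -> F = F
(Q xor P) & (Q -> (P nor R)) = F & F = F
R <-> ((Q xor P) & (Q -> (P nor R))) = T <-> F = F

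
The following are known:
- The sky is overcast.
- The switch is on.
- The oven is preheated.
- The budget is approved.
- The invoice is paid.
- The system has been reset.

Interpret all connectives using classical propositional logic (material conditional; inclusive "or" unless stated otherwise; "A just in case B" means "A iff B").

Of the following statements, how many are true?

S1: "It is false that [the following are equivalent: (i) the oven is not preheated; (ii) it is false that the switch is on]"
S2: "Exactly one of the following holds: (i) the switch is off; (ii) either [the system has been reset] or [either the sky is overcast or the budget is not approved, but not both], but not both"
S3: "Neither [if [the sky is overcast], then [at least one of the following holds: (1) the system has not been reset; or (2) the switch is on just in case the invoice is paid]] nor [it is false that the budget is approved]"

Let V = "the oven is preheated" (True), Q = "the switch is on" (True), U = "the system has been reset" (True), W = "the sky is overcast" (True), G = "the budget is approved" (True), S = "the invoice is paid" (True).

S1: This is not (not V iff not Q).

not V = not True = False
not Q = not True = False
not V iff not Q = False iff False = True
not (not V iff not Q) = not True = False
Hence S1 is false.

S2: This is not Q xor (U xor (W xor not G)).

not Q = not True = False
not G = not True = False
W xor not G = True xor False = True
U xor (W xor not G) = True xor True = False
not Q xor (U xor (W xor not G)) = False xor False = False
Hence S2 is false.

S3: Formalization: (W -> (not U or (Q iff S))) nor not G

not U = not True = False
Q iff S = True iff True = True
not U or (Q iff S) = False or True = True
W -> (not U or (Q iff S)) = True -> True = True
not G = not True = False
(W -> (not U or (Q iff S))) nor not G = True nor False = False
Thus S3 is false.

Count: 0.

0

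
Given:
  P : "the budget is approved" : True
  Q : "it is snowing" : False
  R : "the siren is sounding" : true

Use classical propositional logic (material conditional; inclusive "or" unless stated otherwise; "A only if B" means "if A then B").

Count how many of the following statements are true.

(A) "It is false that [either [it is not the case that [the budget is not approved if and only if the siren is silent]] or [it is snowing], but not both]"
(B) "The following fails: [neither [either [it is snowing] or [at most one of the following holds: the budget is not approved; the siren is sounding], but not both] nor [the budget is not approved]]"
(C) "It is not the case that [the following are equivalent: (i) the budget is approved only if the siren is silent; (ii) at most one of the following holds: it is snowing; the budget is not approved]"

3

(A): Parsed as ¬(¬(¬P ↔ ¬R) ⊕ Q)

¬P = ¬T = F
¬R = ¬T = F
¬P ↔ ¬R = F ↔ F = T
¬(¬P ↔ ¬R) = ¬T = F
¬(¬P ↔ ¬R) ⊕ Q = F ⊕ F = F
¬(¬(¬P ↔ ¬R) ⊕ Q) = ¬F = T
Thus (A) is true.

(B): In symbols: ¬((Q ⊕ (¬P ↑ R)) ↓ ¬P)

¬P = ¬T = F
¬P ↑ R = F ↑ T = T
Q ⊕ (¬P ↑ R) = F ⊕ T = T
¬P = ¬T = F
(Q ⊕ (¬P ↑ R)) ↓ ¬P = T ↓ F = F
¬((Q ⊕ (¬P ↑ R)) ↓ ¬P) = ¬F = T
Hence (B) is true.

(C): In symbols: ¬((P → ¬R) ↔ (Q ↑ ¬P))

¬R = ¬T = F
P → ¬R = T → F = F
¬P = ¬T = F
Q ↑ ¬P = F ↑ F = T
(P → ¬R) ↔ (Q ↑ ¬P) = F ↔ T = F
¬((P → ¬R) ↔ (Q ↑ ¬P)) = ¬F = T
Thus (C) is true.

3 of the 3 statements are true.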